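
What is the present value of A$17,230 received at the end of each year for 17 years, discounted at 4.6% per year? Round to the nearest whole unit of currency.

A$200,188

PV = 17230 × [1 − (1+0.046)^(−17)] / 0.046 = 17230 × 11.618594 = 200,188.3752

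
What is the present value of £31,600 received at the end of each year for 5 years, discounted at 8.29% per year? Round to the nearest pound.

£125,211

PV = 31600 × [1 − (1+0.0829)^(−5)] / 0.0829 = 31600 × 3.962378 = 125,211.1363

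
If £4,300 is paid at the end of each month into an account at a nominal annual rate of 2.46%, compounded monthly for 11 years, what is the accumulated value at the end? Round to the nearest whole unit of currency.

£651,057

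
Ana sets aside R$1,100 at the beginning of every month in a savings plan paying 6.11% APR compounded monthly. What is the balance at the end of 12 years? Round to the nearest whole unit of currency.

Periodic rate i = 0.0611/12 = 0.00509167; n = 12 × 12 = 144 periods.
FV = 1100 × [(1+0.00509167)^144 − 1] / 0.00509167 × (1+i) = 1100 × 212.769346 = 234,046.2807
(Beginning-of-period payments → annuity-due factor ×(1+i).)

R$234,046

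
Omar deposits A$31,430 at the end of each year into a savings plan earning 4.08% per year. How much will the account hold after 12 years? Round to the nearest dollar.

A$474,434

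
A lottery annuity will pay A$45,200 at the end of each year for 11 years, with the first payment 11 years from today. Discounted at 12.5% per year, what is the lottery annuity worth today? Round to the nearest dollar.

A$80,873

PV at t=10 (ordinary 11-year annuity): 45200 × a(11|0.125) = 45200 × 5.810161 = 262,619.2649
PV₀ = 262,619.2649 / (1+0.125)^10 = 262,619.2649 / 3.247321 = 80,872.5909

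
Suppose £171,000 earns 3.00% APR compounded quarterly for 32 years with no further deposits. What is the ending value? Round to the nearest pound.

With 4 periods per year: i = 0.0075, n = 128.
FV = PV·(1+i)^n = 171,000 × 2.602358 = 445,003.1923

£445,003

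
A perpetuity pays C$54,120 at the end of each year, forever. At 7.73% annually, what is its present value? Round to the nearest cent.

C$700,129.37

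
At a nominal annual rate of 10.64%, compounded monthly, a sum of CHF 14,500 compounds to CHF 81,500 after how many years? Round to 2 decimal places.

Periodic rate i = 0.1064/12 = 0.00886667.
n = ln(81500/14500) / ln(1+0.00886667) = ln(5.62069) / 0.008828 = 195.5749 months
= 195.5749/12 years

16.30 years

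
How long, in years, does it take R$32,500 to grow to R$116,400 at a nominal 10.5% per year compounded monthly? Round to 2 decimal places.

12.20 years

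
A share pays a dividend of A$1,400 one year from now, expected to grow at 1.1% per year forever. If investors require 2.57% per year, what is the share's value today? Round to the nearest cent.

A$95,238.10

PV = D₁/(r − g) = 1400/(0.0257 − 0.011) = 95,238.0952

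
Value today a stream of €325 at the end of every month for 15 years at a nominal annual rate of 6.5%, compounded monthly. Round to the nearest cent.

€37,308.83

i = 0.065/12 = 0.00541667 per month; n = 15·12 = 180.
PV = PMT · [1 − (1+i)^(−n)] / i = 325 · 114.796412 = 37,308.8339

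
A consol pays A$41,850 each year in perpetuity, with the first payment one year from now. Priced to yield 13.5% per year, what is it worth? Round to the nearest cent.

PV = PMT / i = 41850 / 0.135 = 310,000.0000

A$310,000.00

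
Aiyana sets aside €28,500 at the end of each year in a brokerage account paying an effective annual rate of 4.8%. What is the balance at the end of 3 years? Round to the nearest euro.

€89,670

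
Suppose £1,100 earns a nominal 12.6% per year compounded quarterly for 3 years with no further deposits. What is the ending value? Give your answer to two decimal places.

£1,595.97

i = 0.126/4 = 0.0315 per quarter; n = 3·4 = 12.
FV = 1,100 × (1 + 0.0315)^12 = 1,595.9654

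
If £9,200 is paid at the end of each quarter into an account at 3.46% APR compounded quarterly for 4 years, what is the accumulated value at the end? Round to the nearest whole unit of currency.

£157,146

Periodic rate i = 0.0346/4 = 0.00865; n = 4 × 4 = 16 periods.
Accumulation factor s(16|0.00865) = 17.081103; FV = 9200 × 17.081103 = 157,146.1511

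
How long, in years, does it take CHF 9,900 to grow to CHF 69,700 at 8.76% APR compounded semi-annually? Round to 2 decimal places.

22.76 years

Periodic rate i = 0.0876/2 = 0.0438.
n = ln(69700/9900) / ln(1+0.0438) = ln(7.04040) / 0.042868 = 45.5274 half-years
= 45.5274/2 years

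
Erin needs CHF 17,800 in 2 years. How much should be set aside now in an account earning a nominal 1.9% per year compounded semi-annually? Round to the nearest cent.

With 2 periods per year: i = 0.0095, n = 4.
PV = FV·(1+i)^(−n) = 17,800 × 0.962886 = 17,139.3643

CHF 17,139.36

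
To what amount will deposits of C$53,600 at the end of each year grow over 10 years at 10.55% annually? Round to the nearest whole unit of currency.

C$877,103

Accumulation factor s(10|0.1055) = 16.363856; FV = 53600 × 16.363856 = 877,102.6735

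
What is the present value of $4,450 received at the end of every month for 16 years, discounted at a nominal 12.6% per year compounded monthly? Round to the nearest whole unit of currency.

With 12 periods per year: i = 0.0105, n = 192.
PV = PMT · [1 − (1+i)^(−n)] / i = 4450 · 82.419581 = 366,767.1376

$366,767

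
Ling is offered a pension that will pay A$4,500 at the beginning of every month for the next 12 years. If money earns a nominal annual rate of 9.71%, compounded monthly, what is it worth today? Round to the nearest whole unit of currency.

A$384,968

Periodic rate i = 0.0971/12 = 0.00809167; n = 12 × 12 = 144 periods.
Annuity factor a(144|0.00809167) × (1+i) = 85.548547; PV = 4500 × 85.548547 = 384,968.4633
(Beginning-of-period payments → annuity-due factor ×(1+i).)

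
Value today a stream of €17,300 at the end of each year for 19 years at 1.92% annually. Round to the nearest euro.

€273,249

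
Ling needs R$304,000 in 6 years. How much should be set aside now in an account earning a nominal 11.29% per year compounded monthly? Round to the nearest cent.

Periodic rate i = 0.1129/12 = 0.00940833; n = 6 × 12 = 72 periods.
PV = 304,000 / (1 + 0.00940833)^72 = 304,000 / 1.962528 = 154,902.2785

R$154,902.28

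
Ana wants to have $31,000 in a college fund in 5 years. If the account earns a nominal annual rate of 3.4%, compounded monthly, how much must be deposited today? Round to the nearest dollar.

Periodic rate i = 0.034/12 = 0.00283333; n = 5 × 12 = 60 periods.
PV = 31,000 / (1 + 0.00283333)^60 = 31,000 / 1.185020 = 26,159.8969

$26,160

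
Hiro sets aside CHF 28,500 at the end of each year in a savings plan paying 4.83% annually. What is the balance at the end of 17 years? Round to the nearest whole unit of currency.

CHF 725,625

FV = 28500 × [(1+0.0483)^17 − 1] / 0.0483 = 28500 × 25.460533 = 725,625.2040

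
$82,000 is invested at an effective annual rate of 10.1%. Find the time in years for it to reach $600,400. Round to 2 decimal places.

n = ln(600400/82000) / ln(1+0.101) = ln(7.32195) / 0.096219 = 20.6911 years

20.69 years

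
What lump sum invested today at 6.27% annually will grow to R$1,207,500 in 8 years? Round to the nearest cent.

R$742,338.00

Discount factor = (1+0.0627)^(−8) = 0.614773; PV = 1,207,500 × 0.614773 = 742,338.0039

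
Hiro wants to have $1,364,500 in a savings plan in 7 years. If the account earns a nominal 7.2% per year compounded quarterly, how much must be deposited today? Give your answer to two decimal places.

$828,010.33

With 4 periods per year: i = 0.018, n = 28.
Discount factor = (1+0.018)^(−28) = 0.606823; PV = 1,364,500 × 0.606823 = 828,010.3320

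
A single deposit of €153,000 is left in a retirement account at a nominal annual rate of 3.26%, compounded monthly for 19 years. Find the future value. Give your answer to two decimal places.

€284,006.77

With 12 periods per year: i = 0.00271667, n = 228.
153,000 × (1+0.00271667)^228 = 153,000 × 1.856253 = 284,006.7741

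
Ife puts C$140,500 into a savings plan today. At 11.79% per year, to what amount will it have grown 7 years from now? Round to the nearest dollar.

C$306,547

FV = 140,500 × (1 + 0.1179)^7 = 306,546.9626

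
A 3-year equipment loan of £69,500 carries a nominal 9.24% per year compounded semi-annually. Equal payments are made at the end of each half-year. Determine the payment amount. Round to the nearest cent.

£13,526.77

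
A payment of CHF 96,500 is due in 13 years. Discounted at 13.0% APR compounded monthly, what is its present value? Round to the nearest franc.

CHF 17,969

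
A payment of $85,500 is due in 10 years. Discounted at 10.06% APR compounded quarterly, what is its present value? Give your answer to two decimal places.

$31,656.98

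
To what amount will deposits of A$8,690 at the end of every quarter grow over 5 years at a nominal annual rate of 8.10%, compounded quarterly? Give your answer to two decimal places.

A$211,670.56

i = 0.081/4 = 0.02025 per quarter; n = 5·4 = 20.
FV = 8690 × [(1+0.02025)^20 − 1] / 0.02025 = 8690 × 24.357948 = 211,670.5639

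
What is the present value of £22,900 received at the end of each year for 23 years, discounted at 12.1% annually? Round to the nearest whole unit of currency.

Annuity factor a(23|0.121) = 7.667035; PV = 22900 × 7.667035 = 175,575.0982

£175,575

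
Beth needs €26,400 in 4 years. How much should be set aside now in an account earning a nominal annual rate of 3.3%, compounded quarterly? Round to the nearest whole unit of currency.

Periodic rate i = 0.033/4 = 0.00825; n = 4 × 4 = 16 periods.
PV = FV·(1+i)^(−n) = 26,400 × 0.876816 = 23,147.9340

€23,148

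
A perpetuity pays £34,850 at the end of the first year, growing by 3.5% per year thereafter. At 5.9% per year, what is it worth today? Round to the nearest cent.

PV = PMT / (i − g) = 34850 / (0.059 − 0.035) = 34850 / 0.024000 = 1,452,083.3333

£1,452,083.33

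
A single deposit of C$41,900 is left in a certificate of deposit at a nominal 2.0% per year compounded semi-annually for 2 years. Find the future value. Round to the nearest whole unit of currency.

Periodic rate i = 0.02/2 = 0.01; n = 2 × 2 = 4 periods.
FV = PV·(1+i)^n = 41,900 × 1.040604 = 43,601.3080

C$43,601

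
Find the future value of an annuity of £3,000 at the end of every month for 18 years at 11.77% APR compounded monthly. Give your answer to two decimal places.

£2,212,622.31

Periodic rate i = 0.1177/12 = 0.00980833; n = 18 × 12 = 216 periods.
FV = PMT · [(1+i)^n − 1] / i = 3000 · 737.540770 = 2,212,622.3091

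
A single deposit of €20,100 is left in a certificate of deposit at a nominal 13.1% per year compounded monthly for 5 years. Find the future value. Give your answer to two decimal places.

€38,558.26

Periodic rate i = 0.131/12 = 0.0109167; n = 5 × 12 = 60 periods.
FV = PV·(1+i)^n = 20,100 × 1.918322 = 38,558.2627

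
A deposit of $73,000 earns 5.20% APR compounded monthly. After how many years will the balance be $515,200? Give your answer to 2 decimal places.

37.66 years

Periodic rate i = 0.052/12 = 0.00433333.
n = ln(515200/73000) / ln(1+0.00433333) = ln(7.05753) / 0.004324 = 451.9215 months
= 451.9215/12 years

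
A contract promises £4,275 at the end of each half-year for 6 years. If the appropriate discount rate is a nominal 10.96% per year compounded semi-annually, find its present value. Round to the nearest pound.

£36,885

Periodic rate i = 0.1096/2 = 0.0548; n = 6 × 2 = 12 periods.
Annuity factor a(12|0.0548) = 8.628111; PV = 4275 × 8.628111 = 36,885.1728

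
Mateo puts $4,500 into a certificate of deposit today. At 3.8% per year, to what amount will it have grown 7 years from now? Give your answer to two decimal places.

FV = 4,500 × (1 + 0.038)^7 = 5,842.4363

$5,842.44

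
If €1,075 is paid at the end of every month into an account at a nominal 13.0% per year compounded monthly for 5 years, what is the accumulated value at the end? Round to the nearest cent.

i = 0.13/12 = 0.0108333 per month; n = 5·12 = 60.
FV = PMT · [(1+i)^n − 1] / i = 1075 · 83.894449 = 90,186.5331

€90,186.53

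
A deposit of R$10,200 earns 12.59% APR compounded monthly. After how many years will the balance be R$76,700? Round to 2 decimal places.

16.11 years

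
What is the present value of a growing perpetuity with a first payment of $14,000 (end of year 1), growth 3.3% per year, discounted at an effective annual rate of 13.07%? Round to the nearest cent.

$143,295.80

PV = PMT / (i − g) = 14000 / (0.1307 − 0.033) = 14000 / 0.097700 = 143,295.8035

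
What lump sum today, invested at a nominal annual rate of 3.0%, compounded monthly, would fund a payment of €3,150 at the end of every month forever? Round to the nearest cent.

Periodic rate i = 0.03/12 = 0.0025.
PV = C/r = 3150/0.0025 = 1,260,000.0000

€1,260,000.00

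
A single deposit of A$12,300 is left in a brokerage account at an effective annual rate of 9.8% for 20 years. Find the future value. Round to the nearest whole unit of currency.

A$79,791

FV = 12,300 × (1 + 0.098)^20 = 79,790.6336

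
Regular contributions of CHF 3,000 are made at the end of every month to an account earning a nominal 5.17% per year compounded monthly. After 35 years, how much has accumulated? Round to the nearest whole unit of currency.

CHF 3,539,908

Periodic rate i = 0.0517/12 = 0.00430833; n = 35 × 12 = 420 periods.
Accumulation factor s(420|0.00430833) = 1179.969238; FV = 3000 × 1179.969238 = 3,539,907.7145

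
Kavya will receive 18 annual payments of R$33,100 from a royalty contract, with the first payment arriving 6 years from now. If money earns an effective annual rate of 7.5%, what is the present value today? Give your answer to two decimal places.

R$223,782.63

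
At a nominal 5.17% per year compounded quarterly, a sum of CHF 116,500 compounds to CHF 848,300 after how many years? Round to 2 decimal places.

Periodic rate i = 0.0517/4 = 0.012925.
n = ln(848300/116500) / ln(1+0.012925) = ln(7.28155) / 0.012842 = 154.5954 quarters
= 154.5954/4 years

38.65 years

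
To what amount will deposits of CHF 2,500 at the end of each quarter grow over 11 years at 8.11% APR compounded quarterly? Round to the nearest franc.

With 4 periods per year: i = 0.020275, n = 44.
FV = 2500 × [(1+0.020275)^44 − 1] / 0.020275 = 2500 × 69.966496 = 174,916.2396

CHF 174,916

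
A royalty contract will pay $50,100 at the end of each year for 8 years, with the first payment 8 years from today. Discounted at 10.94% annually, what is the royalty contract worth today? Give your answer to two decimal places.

PV at t=7 (ordinary 8-year annuity): 50100 × a(8|0.1094) = 50100 × 5.157153 = 258,373.3443
Discount back 7 years: 258,373.3443 × (1+0.1094)^(−7) = 258,373.3443 × 0.483485 = 124,919.5974

$124,919.60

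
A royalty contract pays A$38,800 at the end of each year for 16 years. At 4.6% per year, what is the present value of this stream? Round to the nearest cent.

A$432,738.32

PV = PMT · [1 − (1+i)^(−n)] / i = 38800 · 11.153049 = 432,738.3151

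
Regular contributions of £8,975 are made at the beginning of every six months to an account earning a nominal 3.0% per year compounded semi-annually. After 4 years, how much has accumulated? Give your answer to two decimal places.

Periodic rate i = 0.03/2 = 0.015; n = 4 × 2 = 8 periods.
Accumulation factor s(8|0.015) × (1+i) = 8.559332; FV = 8975 × 8.559332 = 76,820.0019
(Beginning-of-period payments → annuity-due factor ×(1+i).)

£76,820.00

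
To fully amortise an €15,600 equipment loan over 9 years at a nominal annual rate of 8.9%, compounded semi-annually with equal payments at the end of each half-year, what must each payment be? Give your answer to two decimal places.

€1,277.79

With 2 periods per year: i = 0.0445, n = 18.
Annuity-PV factor = 12.208587; PMT = 15600 / 12.208587 = 1,277.7891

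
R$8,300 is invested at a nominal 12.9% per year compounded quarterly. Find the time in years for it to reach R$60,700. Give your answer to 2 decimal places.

15.67 years

Periodic rate i = 0.129/4 = 0.03225.
n = ln(60700/8300) / ln(1+0.03225) = ln(7.31325) / 0.031741 = 62.6853 quarters
= 62.6853/4 years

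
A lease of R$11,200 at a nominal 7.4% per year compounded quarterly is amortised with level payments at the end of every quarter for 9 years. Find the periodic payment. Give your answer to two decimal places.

With 4 periods per year: i = 0.0185, n = 36.
Annuity-PV factor = 26.113754; PMT = 11200 / 26.113754 = 428.8928

R$428.89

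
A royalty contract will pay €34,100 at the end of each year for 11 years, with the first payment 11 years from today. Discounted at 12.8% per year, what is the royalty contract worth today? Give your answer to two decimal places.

€58,647.77

PV at t=10 (ordinary 11-year annuity): 34100 × a(11|0.128) = 34100 × 5.735723 = 195,588.1431
PV₀ = 195,588.1431 / (1+0.128)^10 = 195,588.1431 / 3.334963 = 58,647.7732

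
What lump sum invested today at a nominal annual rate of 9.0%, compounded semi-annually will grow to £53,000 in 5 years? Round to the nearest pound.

£34,128

i = 0.09/2 = 0.045 per half-year; n = 5·2 = 10.
PV = FV·(1+i)^(−n) = 53,000 × 0.643928 = 34,128.1671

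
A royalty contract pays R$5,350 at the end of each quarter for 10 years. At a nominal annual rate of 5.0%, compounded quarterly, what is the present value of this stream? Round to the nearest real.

i = 0.05/4 = 0.0125 per quarter; n = 10·4 = 40.
PV = PMT · [1 − (1+i)^(−n)] / i = 5350 · 31.326933 = 167,599.0924

R$167,599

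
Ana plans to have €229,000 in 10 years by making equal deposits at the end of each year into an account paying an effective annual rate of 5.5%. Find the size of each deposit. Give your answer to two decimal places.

€17,785.92

PMT = 229000 / ( [(1+0.055)^10 − 1] / 0.055 ) = 229000 / 12.875354 = 17,785.9190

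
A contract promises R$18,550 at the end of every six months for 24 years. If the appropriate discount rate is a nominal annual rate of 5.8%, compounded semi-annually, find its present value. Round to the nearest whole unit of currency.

R$477,471

With 2 periods per year: i = 0.029, n = 48.
PV = PMT · [1 − (1+i)^(−n)] / i = 18550 · 25.739687 = 477,471.2023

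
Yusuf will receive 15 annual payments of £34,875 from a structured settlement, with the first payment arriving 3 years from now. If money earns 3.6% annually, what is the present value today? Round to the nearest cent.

PV at t=2 (ordinary 15-year annuity): 34875 × a(15|0.036) = 34875 × 11.435930 = 398,828.0492
Discount back 2 years: 398,828.0492 × (1+0.036)^(−2) = 398,828.0492 × 0.931709 = 371,591.8527

£371,591.85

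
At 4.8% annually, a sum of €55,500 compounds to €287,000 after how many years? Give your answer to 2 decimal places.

(1+i)^n = 287000/55500 = 5.17117, so n = ln 5.17117 / ln 1.048 = 35.0464 years

35.05 years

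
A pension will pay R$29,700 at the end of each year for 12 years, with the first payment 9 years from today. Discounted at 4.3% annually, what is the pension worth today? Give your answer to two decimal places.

PV at t=8 (ordinary 12-year annuity): 29700 × a(12|0.043) = 29700 × 9.223805 = 273,947.0179
PV₀ = 273,947.0179 / (1+0.043)^8 = 273,947.0179 / 1.400472 = 195,610.4760

R$195,610.48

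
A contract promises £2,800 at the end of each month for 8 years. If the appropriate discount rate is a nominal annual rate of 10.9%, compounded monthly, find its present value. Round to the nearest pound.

With 12 periods per year: i = 0.00908333, n = 96.
PV = 2800 × [1 − (1+0.00908333)^(−96)] / 0.00908333 = 2800 × 63.879232 = 178,861.8502

£178,862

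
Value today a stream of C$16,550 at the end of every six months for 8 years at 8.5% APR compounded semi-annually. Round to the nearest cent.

C$189,337.12

i = 0.085/2 = 0.0425 per half-year; n = 8·2 = 16.
Annuity factor a(16|0.0425) = 11.440309; PV = 16550 × 11.440309 = 189,337.1221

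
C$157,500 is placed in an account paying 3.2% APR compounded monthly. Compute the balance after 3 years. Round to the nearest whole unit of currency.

C$173,347

Periodic rate i = 0.032/12 = 0.00266667; n = 3 × 12 = 36 periods.
157,500 × (1+0.00266667)^36 = 157,500 × 1.100618 = 173,347.4021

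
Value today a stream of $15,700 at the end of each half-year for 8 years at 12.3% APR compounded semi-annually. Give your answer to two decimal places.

$157,040.89

With 2 periods per year: i = 0.0615, n = 16.
Annuity factor a(16|0.0615) = 10.002604; PV = 15700 × 10.002604 = 157,040.8867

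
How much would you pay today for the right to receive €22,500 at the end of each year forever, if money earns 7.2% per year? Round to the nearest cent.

PV = PMT / i = 22500 / 0.072 = 312,500.0000

€312,500.00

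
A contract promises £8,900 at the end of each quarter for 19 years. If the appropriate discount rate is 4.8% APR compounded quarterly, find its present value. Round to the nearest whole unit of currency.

i = 0.048/4 = 0.012 per quarter; n = 19·4 = 76.
Annuity factor a(76|0.012) = 49.674442; PV = 8900 × 49.674442 = 442,102.5361

£442,103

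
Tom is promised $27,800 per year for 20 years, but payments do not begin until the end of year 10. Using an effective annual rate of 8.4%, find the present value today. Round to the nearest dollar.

Value one period before first payment (t=9): 27800 × [1 − (1+0.084)^(−20)] / 0.084 = 27800 × 9.532651 = 265,007.6857
Discount back 9 years: 265,007.6857 × (1+0.084)^(−9) = 265,007.6857 × 0.483879 = 128,231.5611

$128,232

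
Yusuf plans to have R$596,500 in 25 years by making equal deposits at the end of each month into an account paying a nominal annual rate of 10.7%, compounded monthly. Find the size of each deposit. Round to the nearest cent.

Periodic rate i = 0.107/12 = 0.00891667; n = 25 × 12 = 300 periods.
PMT = 596500 / ( [(1+0.00891667)^300 − 1] / 0.00891667 ) = 596500 / 1496.222000 = 398.6708

R$398.67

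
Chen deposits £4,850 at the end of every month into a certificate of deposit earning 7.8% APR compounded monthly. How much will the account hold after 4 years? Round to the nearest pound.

£272,179

i = 0.078/12 = 0.0065 per month; n = 4·12 = 48.
Accumulation factor s(48|0.0065) = 56.119397; FV = 4850 × 56.119397 = 272,179.0766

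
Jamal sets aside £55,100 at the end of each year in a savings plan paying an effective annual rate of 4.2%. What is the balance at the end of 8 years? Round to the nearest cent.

£511,336.16

Accumulation factor s(8|0.042) = 9.280148; FV = 55100 × 9.280148 = 511,336.1613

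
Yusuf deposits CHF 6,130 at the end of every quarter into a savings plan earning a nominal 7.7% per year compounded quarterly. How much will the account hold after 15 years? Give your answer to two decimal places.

CHF 681,265.94

Periodic rate i = 0.077/4 = 0.01925; n = 15 × 4 = 60 periods.
FV = PMT · [(1+i)^n − 1] / i = 6130 · 111.136368 = 681,265.9366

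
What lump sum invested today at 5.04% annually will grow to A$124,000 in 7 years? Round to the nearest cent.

A$87,889.84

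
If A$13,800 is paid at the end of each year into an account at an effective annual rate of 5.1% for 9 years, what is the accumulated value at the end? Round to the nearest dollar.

Accumulation factor s(9|0.051) = 11.072080; FV = 13800 × 11.072080 = 152,794.7049

A$152,795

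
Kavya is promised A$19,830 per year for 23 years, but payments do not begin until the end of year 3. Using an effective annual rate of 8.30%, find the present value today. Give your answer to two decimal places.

A$171,149.78

Value one period before first payment (t=2): 19830 × [1 − (1+0.083)^(−23)] / 0.083 = 19830 × 10.123030 = 200,739.6892
Discount back 2 years: 200,739.6892 × (1+0.083)^(−2) = 200,739.6892 × 0.852596 = 171,149.7757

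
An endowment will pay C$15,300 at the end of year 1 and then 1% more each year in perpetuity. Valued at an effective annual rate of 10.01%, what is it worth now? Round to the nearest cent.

C$169,811.32

PV = PMT / (i − g) = 15300 / (0.1001 − 0.01) = 15300 / 0.090100 = 169,811.3208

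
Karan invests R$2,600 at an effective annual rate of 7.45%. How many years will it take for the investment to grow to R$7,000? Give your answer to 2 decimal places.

13.78 years

(1+i)^n = 7000/2600 = 2.69231, so n = ln 2.69231 / ln 1.0745 = 13.7832 years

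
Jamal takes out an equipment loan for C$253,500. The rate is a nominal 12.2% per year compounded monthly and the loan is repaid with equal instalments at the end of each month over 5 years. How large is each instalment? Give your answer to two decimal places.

With 12 periods per year: i = 0.0101667, n = 60.
Annuity-PV factor = 44.751447; PMT = 253500 / 44.751447 = 5,664.6213

C$5,664.62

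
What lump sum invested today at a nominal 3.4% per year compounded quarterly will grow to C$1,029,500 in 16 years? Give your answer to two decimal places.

C$598,919.69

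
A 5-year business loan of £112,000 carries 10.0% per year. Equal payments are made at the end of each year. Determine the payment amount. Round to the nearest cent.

£29,545.32

PMT = 112000 / ( [1 − (1+0.1)^(−5)] / 0.1 ) = 112000 / 3.790787 = 29,545.3178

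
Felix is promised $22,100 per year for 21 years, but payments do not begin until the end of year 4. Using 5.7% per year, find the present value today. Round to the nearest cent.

PV at t=3 (ordinary 21-year annuity): 22100 × a(21|0.057) = 22100 × 12.066763 = 266,675.4605
PV₀ = 266,675.4605 / (1+0.057)^3 = 266,675.4605 / 1.180932 = 225,817.7583

$225,817.76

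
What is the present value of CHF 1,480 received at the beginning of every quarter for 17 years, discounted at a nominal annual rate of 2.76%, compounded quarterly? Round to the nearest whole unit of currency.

CHF 80,663

i = 0.0276/4 = 0.0069 per quarter; n = 17·4 = 68.
Annuity factor a(68|0.0069) × (1+i) = 54.502304; PV = 1480 × 54.502304 = 80,663.4100
(Beginning-of-period payments → annuity-due factor ×(1+i).)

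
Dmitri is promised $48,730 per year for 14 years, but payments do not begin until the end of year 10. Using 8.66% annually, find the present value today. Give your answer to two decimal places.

PV at t=9 (ordinary 14-year annuity): 48730 × a(14|0.0866) = 48730 × 7.937352 = 386,787.1446
PV₀ = 386,787.1446 / (1+0.0866)^9 = 386,787.1446 / 2.111676 = 183,165.9425

$183,165.94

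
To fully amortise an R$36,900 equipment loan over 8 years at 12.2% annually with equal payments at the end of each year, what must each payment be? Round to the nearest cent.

R$7,480.06

PMT = 36900 / ( [1 − (1+0.122)^(−8)] / 0.122 ) = 36900 / 4.933118 = 7,480.0556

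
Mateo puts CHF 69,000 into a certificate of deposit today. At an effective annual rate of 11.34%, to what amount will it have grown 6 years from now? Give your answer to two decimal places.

CHF 131,448.73

FV = PV·(1+i)^n = 69,000 × 1.905054 = 131,448.7294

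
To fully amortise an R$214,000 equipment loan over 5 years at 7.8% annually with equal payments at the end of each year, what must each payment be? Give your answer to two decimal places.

R$53,315.46

PMT = 214000 / ( [1 − (1+0.078)^(−5)] / 0.078 ) = 214000 / 4.013845 = 53,315.4558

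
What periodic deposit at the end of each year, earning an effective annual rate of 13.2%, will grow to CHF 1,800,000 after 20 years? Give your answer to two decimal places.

PMT = 1.8e+06 / ( [(1+0.132)^20 − 1] / 0.132 ) = 1.8e+06 / 82.863004 = 21,722.6014

CHF 21,722.60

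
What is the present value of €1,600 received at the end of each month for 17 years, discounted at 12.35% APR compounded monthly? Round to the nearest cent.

€136,212.83

With 12 periods per year: i = 0.0102917, n = 204.
PV = PMT · [1 − (1+i)^(−n)] / i = 1600 · 85.133016 = 136,212.8252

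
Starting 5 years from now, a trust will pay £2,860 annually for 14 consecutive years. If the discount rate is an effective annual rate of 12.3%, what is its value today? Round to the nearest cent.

£11,738.27

Value one period before first payment (t=4): 2860 × [1 − (1+0.123)^(−14)] / 0.123 = 2860 × 6.527654 = 18,669.0908
Discount back 4 years: 18,669.0908 × (1+0.123)^(−4) = 18,669.0908 × 0.628754 = 11,738.2713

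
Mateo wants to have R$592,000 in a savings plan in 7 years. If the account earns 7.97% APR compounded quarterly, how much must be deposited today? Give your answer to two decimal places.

R$340,730.54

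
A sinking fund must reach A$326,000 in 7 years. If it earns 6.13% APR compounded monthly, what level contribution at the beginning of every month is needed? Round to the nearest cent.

A$3,101.57

i = 0.0613/12 = 0.00510833 per month; n = 7·12 = 84.
PMT = 326000 / ( [(1+0.00510833)^84 − 1] / 0.00510833 × (1+i) ) = 326000 / 105.108018 = 3,101.5712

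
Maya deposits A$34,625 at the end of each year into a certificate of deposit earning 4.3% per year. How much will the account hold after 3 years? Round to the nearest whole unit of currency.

FV = 34625 × [(1+0.043)^3 − 1] / 0.043 = 34625 × 3.130849 = 108,405.6466

A$108,406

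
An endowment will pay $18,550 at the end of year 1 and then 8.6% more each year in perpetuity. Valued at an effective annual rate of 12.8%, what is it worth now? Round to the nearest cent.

PV = D₁/(r − g) = 18550/(0.128 − 0.086) = 441,666.6667

$441,666.67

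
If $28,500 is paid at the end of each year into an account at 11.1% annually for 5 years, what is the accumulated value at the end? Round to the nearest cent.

$177,845.70

Accumulation factor s(5|0.111) = 6.240200; FV = 28500 × 6.240200 = 177,845.6989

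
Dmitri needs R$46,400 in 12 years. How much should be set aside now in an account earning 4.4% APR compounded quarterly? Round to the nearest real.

With 4 periods per year: i = 0.011, n = 48.
Discount factor = (1+0.011)^(−48) = 0.591486; PV = 46,400 × 0.591486 = 27,444.9543

R$27,445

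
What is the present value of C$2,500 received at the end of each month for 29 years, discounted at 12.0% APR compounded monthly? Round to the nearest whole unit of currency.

Periodic rate i = 0.12/12 = 0.01; n = 29 × 12 = 348 periods.
Annuity factor a(348|0.01) = 96.865546; PV = 2500 × 96.865546 = 242,163.8646

C$242,164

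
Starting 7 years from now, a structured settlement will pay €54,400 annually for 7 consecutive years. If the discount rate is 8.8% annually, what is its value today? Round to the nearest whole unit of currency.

PV at t=6 (ordinary 7-year annuity): 54400 × a(7|0.088) = 54400 × 5.066907 = 275,639.7149
Discount back 6 years: 275,639.7149 × (1+0.088)^(−6) = 275,639.7149 × 0.602874 = 166,176.0455

€166,176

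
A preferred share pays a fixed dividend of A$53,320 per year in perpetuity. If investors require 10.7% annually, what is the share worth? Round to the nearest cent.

PV = C/r = 53320/0.107 = 498,317.7570

A$498,317.76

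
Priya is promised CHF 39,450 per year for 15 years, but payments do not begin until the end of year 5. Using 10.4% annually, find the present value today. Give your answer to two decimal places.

PV at t=4 (ordinary 15-year annuity): 39450 × a(15|0.104) = 39450 × 7.435515 = 293,331.0585
PV₀ = 293,331.0585 / (1+0.104)^4 = 293,331.0585 / 1.485512 = 197,461.1926

CHF 197,461.19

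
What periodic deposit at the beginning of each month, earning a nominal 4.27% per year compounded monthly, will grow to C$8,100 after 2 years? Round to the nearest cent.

C$322.75

With 12 periods per year: i = 0.00355833, n = 24.
FV-annuity factor × (1+i) = 25.097201; PMT = 8100 / 25.097201 = 322.7452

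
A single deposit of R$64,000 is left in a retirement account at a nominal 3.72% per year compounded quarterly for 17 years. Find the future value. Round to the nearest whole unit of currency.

i = 0.0372/4 = 0.0093 per quarter; n = 17·4 = 68.
FV = 64,000 × (1 + 0.0093)^68 = 120,104.2997

R$120,104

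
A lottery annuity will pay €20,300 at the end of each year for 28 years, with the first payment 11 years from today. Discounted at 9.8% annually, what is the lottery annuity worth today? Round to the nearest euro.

PV at t=10 (ordinary 28-year annuity): 20300 × a(28|0.098) = 20300 × 9.459507 = 192,027.9864
Discount back 10 years: 192,027.9864 × (1+0.098)^(−10) = 192,027.9864 × 0.392624 = 75,394.7537

€75,395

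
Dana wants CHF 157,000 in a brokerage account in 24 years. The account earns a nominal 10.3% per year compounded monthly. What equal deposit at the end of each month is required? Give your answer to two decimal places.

CHF 125.69

i = 0.103/12 = 0.00858333 per month; n = 24·12 = 288.
PMT = 157000 / ( [(1+0.00858333)^288 − 1] / 0.00858333 ) = 157000 / 1249.143063 = 125.6862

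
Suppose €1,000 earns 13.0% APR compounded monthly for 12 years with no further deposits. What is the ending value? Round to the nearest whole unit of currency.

€4,719

With 12 periods per year: i = 0.0108333, n = 144.
1,000 × (1+0.0108333)^144 = 1,000 × 4.719064 = 4,719.0643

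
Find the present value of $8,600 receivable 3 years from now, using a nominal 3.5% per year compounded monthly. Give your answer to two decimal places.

$7,743.97

Periodic rate i = 0.035/12 = 0.00291667; n = 3 × 12 = 36 periods.
PV = FV·(1+i)^(−n) = 8,600 × 0.900462 = 7,743.9743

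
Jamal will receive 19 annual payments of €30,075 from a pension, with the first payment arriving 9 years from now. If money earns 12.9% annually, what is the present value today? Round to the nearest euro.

Value one period before first payment (t=8): 30075 × [1 − (1+0.129)^(−19)] / 0.129 = 30075 × 6.978856 = 209,889.1027
PV₀ = 209,889.1027 / (1+0.129)^8 = 209,889.1027 / 2.639682 = 79,513.0396

€79,513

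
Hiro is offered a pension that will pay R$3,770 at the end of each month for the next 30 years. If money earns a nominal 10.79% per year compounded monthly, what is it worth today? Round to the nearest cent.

Periodic rate i = 0.1079/12 = 0.00899167; n = 30 × 12 = 360 periods.
Annuity factor a(360|0.00899167) = 106.781766; PV = 3770 × 106.781766 = 402,567.2576

R$402,567.26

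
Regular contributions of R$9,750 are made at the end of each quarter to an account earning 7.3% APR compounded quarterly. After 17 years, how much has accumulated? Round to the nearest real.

Periodic rate i = 0.073/4 = 0.01825; n = 17 × 4 = 68 periods.
FV = PMT · [(1+i)^n − 1] / i = 9750 · 132.634833 = 1,293,189.6195

R$1,293,190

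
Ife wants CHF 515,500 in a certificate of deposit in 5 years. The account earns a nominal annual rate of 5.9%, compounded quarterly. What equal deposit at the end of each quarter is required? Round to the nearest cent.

i = 0.059/4 = 0.01475 per quarter; n = 5·4 = 20.
PMT = 515500 / ( [(1+0.01475)^20 − 1] / 0.01475 ) = 515500 / 23.066831 = 22,348.1069

CHF 22,348.11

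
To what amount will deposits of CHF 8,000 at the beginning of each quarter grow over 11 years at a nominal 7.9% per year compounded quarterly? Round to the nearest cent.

i = 0.079/4 = 0.01975 per quarter; n = 11·4 = 44.
FV = 8000 × [(1+0.01975)^44 − 1] / 0.01975 × (1+i) = 8000 × 70.448637 = 563,589.0974
(annuity-due: payments at period start, so ×(1+i).)

CHF 563,589.10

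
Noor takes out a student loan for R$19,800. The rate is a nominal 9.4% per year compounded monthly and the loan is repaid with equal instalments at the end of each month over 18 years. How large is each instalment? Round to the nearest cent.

With 12 periods per year: i = 0.00783333, n = 216.
PMT = 19800 / ( [1 − (1+0.00783333)^(−216)] / 0.00783333 ) = 19800 / 103.995460 = 190.3929

R$190.39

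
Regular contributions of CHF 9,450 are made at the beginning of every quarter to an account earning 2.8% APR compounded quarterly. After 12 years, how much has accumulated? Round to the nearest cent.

CHF 540,655.98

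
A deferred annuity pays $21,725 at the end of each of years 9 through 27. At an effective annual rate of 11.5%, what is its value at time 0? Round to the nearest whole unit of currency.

$69,083

PV at t=8 (ordinary 19-year annuity): 21725 × a(19|0.115) = 21725 × 7.596445 = 165,032.7607
Discount back 8 years: 165,032.7607 × (1+0.115)^(−8) = 165,032.7607 × 0.418602 = 69,083.0058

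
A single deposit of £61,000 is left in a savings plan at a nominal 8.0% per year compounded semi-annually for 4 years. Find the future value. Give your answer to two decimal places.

£83,482.71

i = 0.08/2 = 0.04 per half-year; n = 4·2 = 8.
FV = PV·(1+i)^n = 61,000 × 1.368569 = 83,482.7121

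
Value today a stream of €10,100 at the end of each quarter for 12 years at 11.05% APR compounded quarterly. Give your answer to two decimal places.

Periodic rate i = 0.1105/4 = 0.027625; n = 12 × 4 = 48 periods.
PV = 10100 × [1 − (1+0.027625)^(−48)] / 0.027625 = 10100 × 26.412447 = 266,765.7134

€266,765.71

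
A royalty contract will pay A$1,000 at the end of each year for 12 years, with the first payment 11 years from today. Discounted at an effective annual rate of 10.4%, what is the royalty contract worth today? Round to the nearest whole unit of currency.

PV at t=10 (ordinary 12-year annuity): 1000 × a(12|0.104) = 1000 × 6.682211 = 6,682.2109
PV₀ = 6,682.2109 / (1+0.104)^10 = 6,682.2109 / 2.689619 = 2,484.4453

A$2,484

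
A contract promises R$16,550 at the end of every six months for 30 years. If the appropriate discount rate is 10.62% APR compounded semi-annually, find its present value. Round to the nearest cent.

i = 0.1062/2 = 0.0531 per half-year; n = 30·2 = 60.
PV = 16550 × [1 − (1+0.0531)^(−60)] / 0.0531 = 16550 × 17.987641 = 297,695.4539

R$297,695.45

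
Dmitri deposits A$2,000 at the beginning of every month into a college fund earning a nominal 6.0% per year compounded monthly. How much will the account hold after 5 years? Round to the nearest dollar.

A$140,238

With 12 periods per year: i = 0.005, n = 60.
FV = PMT · [(1+i)^n − 1] / i × (1+i) = 2000 · 70.118881 = 140,237.7613
Payments are at the start of each period, so multiply by (1+i).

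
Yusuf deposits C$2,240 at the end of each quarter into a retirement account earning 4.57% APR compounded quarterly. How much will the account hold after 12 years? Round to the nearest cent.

With 4 periods per year: i = 0.011425, n = 48.
Accumulation factor s(48|0.011425) = 63.466975; FV = 2240 × 63.466975 = 142,166.0230

C$142,166.02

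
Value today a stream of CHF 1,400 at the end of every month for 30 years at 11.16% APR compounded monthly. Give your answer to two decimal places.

With 12 periods per year: i = 0.0093, n = 360.
PV = 1400 × [1 − (1+0.0093)^(−360)] / 0.0093 = 1400 × 103.687877 = 145,163.0274

CHF 145,163.03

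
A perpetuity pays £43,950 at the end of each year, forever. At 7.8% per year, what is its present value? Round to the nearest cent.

PV = PMT / i = 43950 / 0.078 = 563,461.5385

£563,461.54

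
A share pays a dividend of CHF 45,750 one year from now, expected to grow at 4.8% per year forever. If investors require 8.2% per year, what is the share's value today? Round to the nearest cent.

PV = PMT / (i − g) = 45750 / (0.082 − 0.048) = 45750 / 0.034000 = 1,345,588.2353

CHF 1,345,588.24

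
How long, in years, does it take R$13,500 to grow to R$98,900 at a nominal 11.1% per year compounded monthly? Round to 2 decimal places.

Periodic rate i = 0.111/12 = 0.00925.
n = ln(98900/13500) / ln(1+0.00925) = ln(7.32593) / 0.009207 = 216.2828 months
= 216.2828/12 years

18.02 years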